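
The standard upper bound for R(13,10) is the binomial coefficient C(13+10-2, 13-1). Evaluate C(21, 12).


R(13,10) <= C(13+10-2, 13-1) = C(21, 12)
C(21, 12) = 21! / (12! * 9!)
= 293930

293930


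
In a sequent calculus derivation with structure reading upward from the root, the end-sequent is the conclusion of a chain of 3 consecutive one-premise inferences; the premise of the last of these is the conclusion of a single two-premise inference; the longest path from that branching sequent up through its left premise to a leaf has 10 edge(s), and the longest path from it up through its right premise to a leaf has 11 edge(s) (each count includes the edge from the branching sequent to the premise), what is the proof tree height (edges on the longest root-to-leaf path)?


Longest path through the left premise: 10 edges (measured from the branching sequent)
Longest path through the right premise: 11 edges
Height of the subtree rooted at the branching sequent: max(10, 11) = 11
The branching sequent sits 3 edges above the root (the chain of one-premise inferences), so height = 11 + 3 = 14

14


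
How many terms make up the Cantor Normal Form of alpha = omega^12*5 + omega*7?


CNF: omega^12*5 + omega*7
Count the summands separated by '+':
  term 1: omega^12*5
  term 2: omega*7
Total terms = 2

2


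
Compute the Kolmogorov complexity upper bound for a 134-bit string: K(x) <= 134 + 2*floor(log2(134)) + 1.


floor(log2(134)) = 7
2 * 7 = 14
K(x) <= 134 + 14 + 1 = 149

149


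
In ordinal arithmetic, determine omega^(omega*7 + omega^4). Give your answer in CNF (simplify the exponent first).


omega^(omega*7 + omega^4):
In ordinal addition a term is absorbed by a following term of strictly larger exponent: 1 < 4, so omega*7 + omega^4 = omega^4.
omega raised to a CNF ordinal is a single CNF term: Result = omega^(omega^4)

omega^(omega^4)


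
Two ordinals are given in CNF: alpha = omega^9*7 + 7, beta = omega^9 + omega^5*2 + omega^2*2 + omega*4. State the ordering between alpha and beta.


Compare term by term from highest exponent:
alpha = omega^9*7 + 7
beta = omega^9 + omega^5*2 + omega^2*2 + omega*4
Term 1: alpha has omega^9*7, beta has omega^9*1
Term 2: alpha has omega^0*7, beta has omega^5*2
Term 3: alpha has omega^0*0, beta has omega^2*2
Term 4: alpha has omega^0*0, beta has omega^1*4
Result: alpha > beta

alpha > beta


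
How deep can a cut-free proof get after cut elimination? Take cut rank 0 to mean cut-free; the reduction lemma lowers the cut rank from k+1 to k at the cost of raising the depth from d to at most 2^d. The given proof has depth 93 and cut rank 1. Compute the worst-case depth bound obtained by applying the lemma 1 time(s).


Each rank reduction sends depth d to at most 2^d; cut rank r needs r reductions.
2_0(93) = 93
2_1(93) = 2^93 = 9903520314283042199192993792
Cut-free depth bound = 9903520314283042199192993792

9903520314283042199192993792


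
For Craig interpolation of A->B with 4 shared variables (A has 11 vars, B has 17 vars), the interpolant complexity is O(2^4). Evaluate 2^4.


Shared atoms = 4
Craig interpolant size bound = 2^4
= 16

16


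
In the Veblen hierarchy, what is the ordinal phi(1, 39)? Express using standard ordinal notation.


phi(1, 39):
phi(1, beta) = epsilon_beta (the beta-th epsilon number).
phi(1, 39) = epsilon_39

epsilon_39


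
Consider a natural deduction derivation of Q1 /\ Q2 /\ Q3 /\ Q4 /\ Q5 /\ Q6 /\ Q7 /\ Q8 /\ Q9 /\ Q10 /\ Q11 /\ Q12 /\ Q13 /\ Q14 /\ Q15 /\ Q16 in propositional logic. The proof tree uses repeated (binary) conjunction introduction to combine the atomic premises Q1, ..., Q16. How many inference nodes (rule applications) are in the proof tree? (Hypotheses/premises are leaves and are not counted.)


The target conjunction has 16 conjuncts, i.e. 15 binary /\ connectives.
Each conjunction-intro joins two pieces, so 16 atoms require 16-1 = 15 applications.
Total inference nodes = 15

15


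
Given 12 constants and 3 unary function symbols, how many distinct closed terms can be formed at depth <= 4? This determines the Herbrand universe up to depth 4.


Herbrand terms by depth:
Depth 0: 12 constants
Depth 1: 36 new terms (running total: 48)
Depth 2: 108 new terms (running total: 156)
Depth 3: 324 new terms (running total: 480)
Depth 4: 972 new terms (running total: 1452)
Total distinct ground terms = 1452

1452


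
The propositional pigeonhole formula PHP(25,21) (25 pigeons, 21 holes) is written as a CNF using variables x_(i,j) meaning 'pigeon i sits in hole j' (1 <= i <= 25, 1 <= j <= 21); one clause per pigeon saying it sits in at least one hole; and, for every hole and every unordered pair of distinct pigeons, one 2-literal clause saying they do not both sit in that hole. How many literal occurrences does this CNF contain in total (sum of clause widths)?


PHP(25,21): 25 pigeons, 21 holes, 25*21 = 525 variables.
- pigeon clauses: one per pigeon -> 25 clauses of width 21 -> 525 literals
- hole clauses: 21 holes * C(25,2) = 21 * 300 -> 6300 clauses of width 2 -> 12600 literals
Total literal occurrences = 525 + 12600 = 13125

13125


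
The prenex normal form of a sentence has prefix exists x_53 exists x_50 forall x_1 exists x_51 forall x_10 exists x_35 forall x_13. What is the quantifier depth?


Quantifier prefix has 7 quantifier symbols.
Quantifier depth = 7

7


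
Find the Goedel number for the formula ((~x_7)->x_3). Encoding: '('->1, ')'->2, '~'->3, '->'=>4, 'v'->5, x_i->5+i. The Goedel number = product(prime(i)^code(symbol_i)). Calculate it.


Formula: ((~x_7)->x_3)
Symbol codes: [1, 1, 3, 12, 2, 4, 8, 2]
Primes: [2, 3, 5, 7, 11, 13, 17, 19]
p_1^1 = 2^1 = 2
p_2^1 = 3^1 = 3
p_3^3 = 5^3 = 125
p_4^12 = 7^12 = 13841287201
p_5^2 = 11^2 = 121
p_6^4 = 13^4 = 28561
p_7^8 = 17^8 = 6975757441
p_8^2 = 19^2 = 361
Product = 90343122328282698464337458460750

90343122328282698464337458460750


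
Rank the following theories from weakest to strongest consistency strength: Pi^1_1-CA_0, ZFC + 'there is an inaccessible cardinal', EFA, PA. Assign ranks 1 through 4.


Ordering by consistency strength:
1. EFA
2. PA
3. Pi^1_1-CA_0
4. ZFC + 'there is an inaccessible cardinal'


Pi^1_1-CA_0=3, ZFC + 'there is an inaccessible cardinal'=4, EFA=1, PA=2


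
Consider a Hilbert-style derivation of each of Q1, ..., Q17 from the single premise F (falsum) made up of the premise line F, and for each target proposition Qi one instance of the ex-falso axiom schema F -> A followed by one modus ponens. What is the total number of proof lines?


Ex falso, line by line:
- 1 premise line (F)
- 17 targets, each needing 1 axiom instance (F -> Qi) + 1 MP = 2 lines: 2 * 17 = 34
Total = 1 + 34 = 35 lines.

35


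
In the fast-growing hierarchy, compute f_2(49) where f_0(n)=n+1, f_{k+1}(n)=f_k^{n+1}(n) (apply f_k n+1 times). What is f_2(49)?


f_2(49) = f_1^50(49)
f_1(m) = 2m + 1.
Iterating: f_1^k(n) = 2^k*(n+1) - 1.
f_2(49) = 2^50*(49+1) - 1 = 1125899906842624*50 - 1 = 56294995342131199

56294995342131199


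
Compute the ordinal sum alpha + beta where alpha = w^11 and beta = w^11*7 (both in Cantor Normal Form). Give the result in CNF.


Ordinal addition w^11 + w^11*7:
Both terms have the same exponent 11.
w^e*c + w^e*d = w^e*(c+d).
Result = w^11*(1+7) = w^11*8

w^11*8


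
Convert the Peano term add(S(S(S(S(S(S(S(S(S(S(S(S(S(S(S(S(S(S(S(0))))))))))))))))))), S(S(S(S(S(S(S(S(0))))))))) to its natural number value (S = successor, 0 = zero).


add(S^19(0), S^8(0)):
S^19(0) = 19
S^8(0) = 8
19 + 8 = 27

27


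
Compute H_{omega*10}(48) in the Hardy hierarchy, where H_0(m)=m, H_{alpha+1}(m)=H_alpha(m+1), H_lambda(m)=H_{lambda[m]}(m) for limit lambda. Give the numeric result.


H_{omega*10}(48):
For the Hardy hierarchy, H_{omega*k}(n) = 2^k * n.
2^10 = 1024.
1024 * 48 = 49152

49152


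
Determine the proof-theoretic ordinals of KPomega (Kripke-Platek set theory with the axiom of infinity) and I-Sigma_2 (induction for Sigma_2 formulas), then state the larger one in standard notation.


Proof-theoretic ordinal of KPomega (Kripke-Platek set theory with the axiom of infinity): psi_0(epsilon_{Omega+1})
Proof-theoretic ordinal of I-Sigma_2 (induction for Sigma_2 formulas): omega^(omega^omega)
Comparing: omega^(omega^omega) < psi_0(epsilon_{Omega+1}).
The larger ordinal is psi_0(epsilon_{Omega+1}) (from KPomega (Kripke-Platek set theory with the axiom of infinity)).

psi_0(epsilon_{Omega+1})


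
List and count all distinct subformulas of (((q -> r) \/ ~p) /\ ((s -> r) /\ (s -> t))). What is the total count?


Formula: (((q -> r) \/ ~p) /\ ((s -> r) /\ (s -> t)))
Subformulas found:
  1. q
  2. s
  3. r
  4. p
  5. t
  6. ~p
  7. (s -> r)
  8. (q -> r)
  9. (s -> t)
  10. ((q -> r) \/ ~p)
  11. ((s -> r) /\ (s -> t))
  12. (((q -> r) \/ ~p) /\ ((s -> r) /\ (s -> t)))
Total distinct subformulas = 12

12


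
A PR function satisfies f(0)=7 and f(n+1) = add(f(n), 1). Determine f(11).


f(0) = 7
f(1) = add(f(0), 1) = add(7, 1) = 8
f(2) = add(f(1), 1) = add(8, 1) = 9
f(3) = add(f(2), 1) = add(9, 1) = 10
f(4) = add(f(3), 1) = add(10, 1) = 11
f(5) = add(f(4), 1) = add(11, 1) = 12
f(6) = add(f(5), 1) = add(12, 1) = 13
f(7) = add(f(6), 1) = add(13, 1) = 14
f(8) = add(f(7), 1) = add(14, 1) = 15
f(9) = add(f(8), 1) = add(15, 1) = 16
f(10) = add(f(9), 1) = add(16, 1) = 17
f(11) = add(f(10), 1) = add(17, 1) = 18


18


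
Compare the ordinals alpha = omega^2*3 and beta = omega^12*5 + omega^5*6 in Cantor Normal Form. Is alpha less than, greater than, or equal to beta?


Compare term by term from highest exponent:
alpha = omega^2*3
beta = omega^12*5 + omega^5*6
Term 1: alpha has omega^2*3, beta has omega^12*5
Term 2: alpha has omega^0*0, beta has omega^5*6
Result: alpha < beta

alpha < beta


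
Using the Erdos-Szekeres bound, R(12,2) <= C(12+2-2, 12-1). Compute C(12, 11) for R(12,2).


R(12,2) <= C(12+2-2, 12-1) = C(12, 11)
C(12, 11) = 12! / (11! * 1!)
= 12

12


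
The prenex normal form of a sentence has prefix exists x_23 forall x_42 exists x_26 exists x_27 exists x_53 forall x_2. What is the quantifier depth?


Quantifier prefix has 6 quantifier symbols.
Quantifier depth = 6

6


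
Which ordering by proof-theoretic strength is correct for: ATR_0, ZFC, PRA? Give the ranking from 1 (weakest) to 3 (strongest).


Ordering by consistency strength:
1. PRA
2. ATR_0
3. ZFC


ATR_0=2, ZFC=3, PRA=1


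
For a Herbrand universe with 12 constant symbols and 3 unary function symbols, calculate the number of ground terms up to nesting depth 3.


Herbrand terms by depth:
Depth 0: 12 constants
Depth 1: 36 new terms (running total: 48)
Depth 2: 108 new terms (running total: 156)
Depth 3: 324 new terms (running total: 480)
Total distinct ground terms = 480

480


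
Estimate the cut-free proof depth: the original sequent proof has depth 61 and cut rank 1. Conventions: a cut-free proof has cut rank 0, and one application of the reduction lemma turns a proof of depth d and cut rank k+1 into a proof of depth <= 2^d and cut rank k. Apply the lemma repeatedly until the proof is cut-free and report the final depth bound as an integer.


Each rank reduction sends depth d to at most 2^d; cut rank r needs r reductions.
2_0(61) = 61
2_1(61) = 2^61 = 2305843009213693952
Cut-free depth bound = 2305843009213693952

2305843009213693952


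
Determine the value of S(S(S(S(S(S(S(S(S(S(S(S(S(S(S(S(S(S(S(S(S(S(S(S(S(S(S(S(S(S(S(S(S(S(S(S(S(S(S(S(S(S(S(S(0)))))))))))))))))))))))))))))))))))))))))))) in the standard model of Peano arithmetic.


Counting successors applied to 0:
44 applications of S to 0 = 44

44


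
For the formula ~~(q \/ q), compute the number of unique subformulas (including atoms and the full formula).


Formula: ~~(q \/ q)
Subformulas found:
  1. q
  2. (q \/ q)
  3. ~(q \/ q)
  4. ~~(q \/ q)
Total distinct subformulas = 4

4


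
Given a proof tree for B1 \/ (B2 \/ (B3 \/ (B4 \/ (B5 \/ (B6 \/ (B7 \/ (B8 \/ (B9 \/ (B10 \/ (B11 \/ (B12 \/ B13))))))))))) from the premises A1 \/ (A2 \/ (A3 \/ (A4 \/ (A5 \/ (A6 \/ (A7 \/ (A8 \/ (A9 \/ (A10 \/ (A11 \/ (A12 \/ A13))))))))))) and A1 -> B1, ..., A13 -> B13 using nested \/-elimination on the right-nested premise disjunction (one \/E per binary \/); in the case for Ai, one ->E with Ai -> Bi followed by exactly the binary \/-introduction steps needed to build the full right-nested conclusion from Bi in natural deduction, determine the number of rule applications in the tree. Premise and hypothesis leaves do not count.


Constructive dilemma with 13 branches, all disjunctions right-nested:
- \/E: the premise has 12 binary \/, each eliminated once: 12 nodes.
- ->E: one per case (Ai with Ai -> Bi gives Bi): 13 nodes.
- \/I: in case i < n, Bi needs 1 step to form Bi \/ (B(i+1) \/ ...) and then i-1 steps to prepend B(i-1), ..., B1, i.e. i steps; in case i = n, B13 needs 12 prepend steps.
  \/I total = (1 + 2 + ... + 12) + 12 = 78 + 12 = 90 nodes.
Total = 12 + 13 + 90 = 115

115


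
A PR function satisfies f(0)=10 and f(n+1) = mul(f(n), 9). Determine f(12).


f(0) = 10
f(1) = mul(f(0), 9) = mul(10, 9) = 90
f(2) = mul(f(1), 9) = mul(90, 9) = 810
f(3) = mul(f(2), 9) = mul(810, 9) = 7290
f(4) = mul(f(3), 9) = mul(7290, 9) = 65610
f(5) = mul(f(4), 9) = mul(65610, 9) = 590490
f(6) = mul(f(5), 9) = mul(590490, 9) = 5314410
f(7) = mul(f(6), 9) = mul(5314410, 9) = 47829690
f(8) = mul(f(7), 9) = mul(47829690, 9) = 430467210
f(9) = mul(f(8), 9) = mul(430467210, 9) = 3874204890
f(10) = mul(f(9), 9) = mul(3874204890, 9) = 34867844010
f(11) = mul(f(10), 9) = mul(34867844010, 9) = 313810596090
f(12) = mul(f(11), 9) = mul(313810596090, 9) = 2824295364810


2824295364810


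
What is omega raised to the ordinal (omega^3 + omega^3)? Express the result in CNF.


omega^(omega^3 + omega^3):
Both terms of the exponent have the same exponent 3, so they merge: omega^3 + omega^3 = omega^3*(1+1) = omega^3*2.
omega raised to a CNF ordinal is a single CNF term: Result = omega^(omega^3*2)

omega^(omega^3*2)


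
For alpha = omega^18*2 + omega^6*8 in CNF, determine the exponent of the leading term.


CNF: omega^18*2 + omega^6*8
The leading term is omega^18*2, which has exponent 18.

18


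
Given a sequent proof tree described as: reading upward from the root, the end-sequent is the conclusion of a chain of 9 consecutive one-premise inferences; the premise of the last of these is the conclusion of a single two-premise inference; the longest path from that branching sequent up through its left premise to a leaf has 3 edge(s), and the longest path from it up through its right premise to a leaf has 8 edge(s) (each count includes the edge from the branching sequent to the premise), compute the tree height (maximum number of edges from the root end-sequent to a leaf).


Longest path through the left premise: 3 edges (measured from the branching sequent)
Longest path through the right premise: 8 edges
Height of the subtree rooted at the branching sequent: max(3, 8) = 8
The branching sequent sits 9 edges above the root (the chain of one-premise inferences), so height = 8 + 9 = 17

17


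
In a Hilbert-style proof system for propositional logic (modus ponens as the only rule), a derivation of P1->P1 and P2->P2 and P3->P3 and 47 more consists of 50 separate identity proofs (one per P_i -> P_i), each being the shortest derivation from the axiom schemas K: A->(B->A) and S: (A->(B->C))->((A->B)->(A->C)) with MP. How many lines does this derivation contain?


The shortest proof of A->A from K and S in the Hilbert calculus has exactly 5 lines:
(1) K instance A->((A->A)->A), (2) S instance, (3) MP on 1,2, (4) K instance A->(A->A), (5) MP on 3,4.
For 50 independent identities: 50 * 5 = 250 lines total.

250


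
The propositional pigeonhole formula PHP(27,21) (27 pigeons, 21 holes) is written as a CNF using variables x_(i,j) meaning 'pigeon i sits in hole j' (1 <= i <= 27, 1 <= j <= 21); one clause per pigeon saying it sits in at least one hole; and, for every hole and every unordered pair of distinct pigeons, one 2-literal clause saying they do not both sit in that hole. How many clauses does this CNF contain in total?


PHP(27,21): 27 pigeons, 21 holes, 27*21 = 567 variables.
- pigeon clauses: one per pigeon -> 27 clauses
- hole clauses: 21 holes * C(27,2) = 21 * 351 -> 7371 clauses
Total clauses = 27 + 7371 = 7398

7398


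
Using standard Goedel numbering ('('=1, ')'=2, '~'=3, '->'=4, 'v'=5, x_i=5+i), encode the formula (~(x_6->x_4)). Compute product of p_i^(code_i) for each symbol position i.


Formula: (~(x_6->x_4))
Symbol codes: [1, 3, 1, 11, 4, 9, 2, 2]
Primes: [2, 3, 5, 7, 11, 13, 17, 19]
p_1^1 = 2^1 = 2
p_2^3 = 3^3 = 27
p_3^1 = 5^1 = 5
p_4^11 = 7^11 = 1977326743
p_5^4 = 11^4 = 14641
p_6^9 = 13^9 = 10604499373
p_7^2 = 17^2 = 289
p_8^2 = 19^2 = 361
Product = 8647850245966263275416026724170

8647850245966263275416026724170


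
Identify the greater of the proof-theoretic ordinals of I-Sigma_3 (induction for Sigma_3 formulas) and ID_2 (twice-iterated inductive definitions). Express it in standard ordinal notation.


Proof-theoretic ordinal of I-Sigma_3 (induction for Sigma_3 formulas): omega^(omega^(omega^omega))
Proof-theoretic ordinal of ID_2 (twice-iterated inductive definitions): psi_0(epsilon_{Omega_2+1})
Comparing: omega^(omega^(omega^omega)) < psi_0(epsilon_{Omega_2+1}).
The larger ordinal is psi_0(epsilon_{Omega_2+1}) (from ID_2 (twice-iterated inductive definitions)).

psi_0(epsilon_{Omega_2+1})


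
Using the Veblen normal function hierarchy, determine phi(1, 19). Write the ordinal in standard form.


phi(1, 19):
phi(1, beta) = epsilon_beta (the beta-th epsilon number).
phi(1, 19) = epsilon_19

epsilon_19


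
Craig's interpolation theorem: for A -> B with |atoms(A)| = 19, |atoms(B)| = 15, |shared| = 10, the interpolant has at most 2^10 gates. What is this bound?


Shared atoms = 10
Craig interpolant size bound = 2^10
= 1024

1024


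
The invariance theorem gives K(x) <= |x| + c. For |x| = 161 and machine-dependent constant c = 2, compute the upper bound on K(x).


K(x) <= |x| + c = 161 + 2 = 163

163


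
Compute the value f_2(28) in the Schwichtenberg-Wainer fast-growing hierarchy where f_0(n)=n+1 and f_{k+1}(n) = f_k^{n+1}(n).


f_2(28) = f_1^29(28)
f_1(m) = 2m + 1.
Iterating: f_1^k(n) = 2^k*(n+1) - 1.
f_2(28) = 2^29*(28+1) - 1 = 536870912*29 - 1 = 15569256447

15569256447


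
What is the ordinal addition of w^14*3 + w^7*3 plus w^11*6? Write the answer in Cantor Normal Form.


Ordinal addition (w^14*3 + w^7*3) + w^11*6:
alpha's leading term has exponent 14 > beta's exponent 11, so it survives.
alpha's tail term has exponent 7 < beta's exponent 11, so it is absorbed by beta.
In ordinal addition, any term followed by a strictly larger-exponent term is absorbed.
Result = w^14*3 + w^11*6

w^14*3 + w^11*6


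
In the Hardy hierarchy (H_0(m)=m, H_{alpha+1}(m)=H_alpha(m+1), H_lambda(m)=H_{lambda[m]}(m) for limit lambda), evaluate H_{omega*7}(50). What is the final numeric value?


H_{omega*7}(50):
For the Hardy hierarchy, H_{omega*k}(n) = 2^k * n.
2^7 = 128.
128 * 50 = 6400

6400


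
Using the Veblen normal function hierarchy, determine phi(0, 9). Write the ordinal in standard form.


phi(0, 9):
phi(0, beta) = omega^beta by definition.
phi(0, 9) = omega^9

omega^9


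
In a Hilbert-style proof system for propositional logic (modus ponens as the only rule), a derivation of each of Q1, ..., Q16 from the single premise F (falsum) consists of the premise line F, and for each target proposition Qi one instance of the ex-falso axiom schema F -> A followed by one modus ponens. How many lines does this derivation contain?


Ex falso, line by line:
- 1 premise line (F)
- 16 targets, each needing 1 axiom instance (F -> Qi) + 1 MP = 2 lines: 2 * 16 = 32
Total = 1 + 32 = 33 lines.

33


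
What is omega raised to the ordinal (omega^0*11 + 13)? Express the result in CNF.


omega^(omega^0*11 + 13):
omega^0 = 1, so the exponent is 11 + 13 = 24 (finite ordinal addition).
Result = omega^24, already a single CNF term.

omega^24


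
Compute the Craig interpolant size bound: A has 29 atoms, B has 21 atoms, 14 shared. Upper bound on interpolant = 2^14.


Shared atoms = 14
Craig interpolant size bound = 2^14
= 16384

16384


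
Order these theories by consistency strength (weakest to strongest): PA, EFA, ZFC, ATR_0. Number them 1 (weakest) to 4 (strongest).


Ordering by consistency strength:
1. EFA
2. PA
3. ATR_0
4. ZFC


PA=2, EFA=1, ZFC=4, ATR_0=3


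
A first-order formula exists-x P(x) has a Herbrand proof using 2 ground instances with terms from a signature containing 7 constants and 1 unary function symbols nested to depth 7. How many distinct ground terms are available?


Herbrand terms by depth:
Depth 0: 7 constants
Depth 1: 7 new terms (running total: 14)
Depth 2: 7 new terms (running total: 21)
Depth 3: 7 new terms (running total: 28)
Depth 4: 7 new terms (running total: 35)
Depth 5: 7 new terms (running total: 42)
Depth 6: 7 new terms (running total: 49)
Depth 7: 7 new terms (running total: 56)
Total distinct ground terms = 56

56


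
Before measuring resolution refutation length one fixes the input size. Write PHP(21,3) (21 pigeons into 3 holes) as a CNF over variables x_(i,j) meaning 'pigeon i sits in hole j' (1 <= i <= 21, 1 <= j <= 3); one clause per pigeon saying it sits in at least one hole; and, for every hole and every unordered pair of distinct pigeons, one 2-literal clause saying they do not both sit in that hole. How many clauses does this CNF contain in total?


PHP(21,3): 21 pigeons, 3 holes, 21*3 = 63 variables.
- pigeon clauses: one per pigeon -> 21 clauses
- hole clauses: 3 holes * C(21,2) = 3 * 210 -> 630 clauses
Total clauses = 21 + 630 = 651

651


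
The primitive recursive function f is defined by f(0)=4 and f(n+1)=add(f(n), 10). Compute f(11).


f(0) = 4
f(1) = add(f(0), 10) = add(4, 10) = 14
f(2) = add(f(1), 10) = add(14, 10) = 24
f(3) = add(f(2), 10) = add(24, 10) = 34
f(4) = add(f(3), 10) = add(34, 10) = 44
f(5) = add(f(4), 10) = add(44, 10) = 54
f(6) = add(f(5), 10) = add(54, 10) = 64
f(7) = add(f(6), 10) = add(64, 10) = 74
f(8) = add(f(7), 10) = add(74, 10) = 84
f(9) = add(f(8), 10) = add(84, 10) = 94
f(10) = add(f(9), 10) = add(94, 10) = 104
f(11) = add(f(10), 10) = add(104, 10) = 114


114


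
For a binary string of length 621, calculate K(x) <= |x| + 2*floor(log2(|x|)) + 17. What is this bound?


floor(log2(621)) = 9
2 * 9 = 18
K(x) <= 621 + 18 + 17 = 656

656


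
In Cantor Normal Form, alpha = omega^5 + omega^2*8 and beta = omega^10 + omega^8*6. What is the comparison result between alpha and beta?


Compare term by term from highest exponent:
alpha = omega^5 + omega^2*8
beta = omega^10 + omega^8*6
Term 1: alpha has omega^5*1, beta has omega^10*1
Term 2: alpha has omega^2*8, beta has omega^8*6
Result: alpha < beta

alpha < beta


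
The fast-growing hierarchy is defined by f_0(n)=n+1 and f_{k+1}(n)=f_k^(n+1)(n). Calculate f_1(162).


f_1(162) = f_0^163(162)
f_0 adds 1 each time, applied 163 times.
f_1(162) = 162 + 163 = 325

325


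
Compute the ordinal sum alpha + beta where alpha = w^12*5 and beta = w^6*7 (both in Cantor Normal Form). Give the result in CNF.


Ordinal addition w^12*5 + w^6*7:
Leading exponent of alpha (12) > leading exponent of beta (6).
Since alpha's term has higher exponent than beta's leading term,
the sum is simply alpha followed by beta.
Result = w^12*5 + w^6*7

w^12*5 + w^6*7


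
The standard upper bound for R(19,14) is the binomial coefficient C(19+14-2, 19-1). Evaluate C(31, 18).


R(19,14) <= C(19+14-2, 19-1) = C(31, 18)
C(31, 18) = 31! / (18! * 13!)
= 206253075

206253075


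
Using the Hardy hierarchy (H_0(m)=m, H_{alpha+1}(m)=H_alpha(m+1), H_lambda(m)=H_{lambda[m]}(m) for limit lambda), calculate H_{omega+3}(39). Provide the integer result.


H_{omega+3}(39):
Unwind the 3 successor steps: H_{omega+3}(39) = H_omega(39+3) = H_omega(42).
H_omega(m) = H_m(m) = m + m = 2m.
Result = 2 * 42 = 84

84


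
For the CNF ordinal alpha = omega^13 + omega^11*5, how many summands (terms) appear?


CNF: omega^13 + omega^11*5
Count the summands separated by '+':
  term 1: omega^13
  term 2: omega^11*5
Total terms = 2

2


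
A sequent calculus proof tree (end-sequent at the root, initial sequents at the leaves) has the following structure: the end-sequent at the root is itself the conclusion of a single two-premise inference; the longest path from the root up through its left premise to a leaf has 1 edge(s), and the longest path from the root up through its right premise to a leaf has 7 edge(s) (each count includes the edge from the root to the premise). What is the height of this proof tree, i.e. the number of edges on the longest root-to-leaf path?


Longest path through the left premise: 1 edges (measured from the branching sequent)
Longest path through the right premise: 7 edges
Height of the subtree rooted at the branching sequent: max(1, 7) = 7
The branching sequent is the root itself.
Total height = 7

7


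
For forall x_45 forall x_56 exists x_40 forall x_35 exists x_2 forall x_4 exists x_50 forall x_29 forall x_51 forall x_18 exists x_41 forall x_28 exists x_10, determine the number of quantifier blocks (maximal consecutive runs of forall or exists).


Alternations = 9.
Blocks = alternations + 1 = 10

10


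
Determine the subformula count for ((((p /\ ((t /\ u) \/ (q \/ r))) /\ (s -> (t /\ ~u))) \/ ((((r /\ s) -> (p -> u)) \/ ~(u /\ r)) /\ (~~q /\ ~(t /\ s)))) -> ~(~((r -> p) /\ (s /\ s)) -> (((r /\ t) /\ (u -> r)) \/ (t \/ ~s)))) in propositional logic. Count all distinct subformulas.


Formula: ((((p /\ ((t /\ u) \/ (q \/ r))) /\ (s -> (t /\ ~u))) \/ ((((r /\ s) -> (p -> u)) \/ ~(u /\ r)) /\ (~~q /\ ~(t /\ s)))) -> ~(~((r -> p) /\ (s /\ s)) -> (((r /\ t) /\ (u -> r)) \/ (t \/ ~s))))
Subformulas found:
  1. r
  2. p
  3. q
  4. u
  5. s
  6. t
  7. ~u
  8. ~s
  9. ~q
  10. ~~q
  11. (s /\ s)
  12. (r -> p)
  13. (u /\ r)
  14. (r /\ s)
  15. (r /\ t)
  16. (t /\ u)
  17. (p -> u)
  18. (q \/ r)
  19. (t /\ s)
  20. (u -> r)
  21. (t \/ ~s)
  22. ~(u /\ r)
  23. ~(t /\ s)
  24. (t /\ ~u)
  25. (s -> (t /\ ~u))
  26. (~~q /\ ~(t /\ s))
  27. ((r /\ s) -> (p -> u))
  28. ((r /\ t) /\ (u -> r))
  29. ((t /\ u) \/ (q \/ r))
  30. ((r -> p) /\ (s /\ s))
  31. ~((r -> p) /\ (s /\ s))
  32. (p /\ ((t /\ u) \/ (q \/ r)))
  33. (((r /\ s) -> (p -> u)) \/ ~(u /\ r))
  34. (((r /\ t) /\ (u -> r)) \/ (t \/ ~s))
  35. ((p /\ ((t /\ u) \/ (q \/ r))) /\ (s -> (t /\ ~u)))
  36. ((((r /\ s) -> (p -> u)) \/ ~(u /\ r)) /\ (~~q /\ ~(t /\ s)))
  37. (~((r -> p) /\ (s /\ s)) -> (((r /\ t) /\ (u -> r)) \/ (t \/ ~s)))
  38. ~(~((r -> p) /\ (s /\ s)) -> (((r /\ t) /\ (u -> r)) \/ (t \/ ~s)))
  39. (((p /\ ((t /\ u) \/ (q \/ r))) /\ (s -> (t /\ ~u))) \/ ((((r /\ s) -> (p -> u)) \/ ~(u /\ r)) /\ (~~q /\ ~(t /\ s))))
  40. ((((p /\ ((t /\ u) \/ (q \/ r))) /\ (s -> (t /\ ~u))) \/ ((((r /\ s) -> (p -> u)) \/ ~(u /\ r)) /\ (~~q /\ ~(t /\ s)))) -> ~(~((r -> p) /\ (s /\ s)) -> (((r /\ t) /\ (u -> r)) \/ (t \/ ~s))))
Total distinct subformulas = 40

40


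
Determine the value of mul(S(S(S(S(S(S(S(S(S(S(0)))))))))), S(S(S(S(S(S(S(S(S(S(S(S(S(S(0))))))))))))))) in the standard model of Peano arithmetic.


mul(S^10(0), S^14(0)):
S^10(0) = 10
S^14(0) = 14
10 * 14 = 140

140


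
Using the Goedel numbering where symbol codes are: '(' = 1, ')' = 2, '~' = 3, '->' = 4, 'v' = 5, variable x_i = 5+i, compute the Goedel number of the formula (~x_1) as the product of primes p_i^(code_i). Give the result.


Formula: (~x_1)
Symbol codes: [1, 3, 6, 2]
Primes: [2, 3, 5, 7]
p_1^1 = 2^1 = 2
p_2^3 = 3^3 = 27
p_3^6 = 5^6 = 15625
p_4^2 = 7^2 = 49
Product = 41343750

41343750


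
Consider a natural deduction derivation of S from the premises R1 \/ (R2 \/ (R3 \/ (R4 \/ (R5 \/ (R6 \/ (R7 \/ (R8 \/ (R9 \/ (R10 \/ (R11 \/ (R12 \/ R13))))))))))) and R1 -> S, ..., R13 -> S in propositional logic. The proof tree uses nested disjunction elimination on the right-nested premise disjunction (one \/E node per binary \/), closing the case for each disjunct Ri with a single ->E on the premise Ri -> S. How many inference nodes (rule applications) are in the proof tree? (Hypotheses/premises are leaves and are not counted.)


The premise R1 \/ (R2 \/ (R3 \/ (R4 \/ (R5 \/ (R6 \/ (R7 \/ (R8 \/ (R9 \/ (R10 \/ (R11 \/ (R12 \/ R13))))))))))) contains 13 disjuncts, hence 12 binary \/ connectives.
- Each binary \/ is eliminated once: 12 \/E nodes.
- Each of the 13 cases Ri derives S by one ->E with Ri -> S: 13 ->E nodes.
Total = 12 + 13 = 25

25


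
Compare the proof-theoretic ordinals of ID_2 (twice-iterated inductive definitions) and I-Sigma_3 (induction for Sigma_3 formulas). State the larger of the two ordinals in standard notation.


Proof-theoretic ordinal of ID_2 (twice-iterated inductive definitions): psi_0(epsilon_{Omega_2+1})
Proof-theoretic ordinal of I-Sigma_3 (induction for Sigma_3 formulas): omega^(omega^(omega^omega))
Comparing: omega^(omega^(omega^omega)) < psi_0(epsilon_{Omega_2+1}).
The larger ordinal is psi_0(epsilon_{Omega_2+1}) (from ID_2 (twice-iterated inductive definitions)).

psi_0(epsilon_{Omega_2+1})


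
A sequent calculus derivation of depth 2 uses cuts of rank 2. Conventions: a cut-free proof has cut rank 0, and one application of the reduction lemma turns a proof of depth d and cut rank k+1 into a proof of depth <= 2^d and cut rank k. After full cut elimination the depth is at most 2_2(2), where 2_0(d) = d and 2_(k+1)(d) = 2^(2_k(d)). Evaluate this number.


Each rank reduction sends depth d to at most 2^d; cut rank r needs r reductions.
2_0(2) = 2
2_1(2) = 2^2 = 4
2_2(2) = 2^4 = 16
Cut-free depth bound = 16

16


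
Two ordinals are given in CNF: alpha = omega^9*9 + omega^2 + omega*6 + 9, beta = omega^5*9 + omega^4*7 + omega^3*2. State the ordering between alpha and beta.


Compare term by term from highest exponent:
alpha = omega^9*9 + omega^2 + omega*6 + 9
beta = omega^5*9 + omega^4*7 + omega^3*2
Term 1: alpha has omega^9*9, beta has omega^5*9
Term 2: alpha has omega^2*1, beta has omega^4*7
Term 3: alpha has omega^1*6, beta has omega^3*2
Term 4: alpha has omega^0*9, beta has omega^0*0
Result: alpha > beta

alpha > beta


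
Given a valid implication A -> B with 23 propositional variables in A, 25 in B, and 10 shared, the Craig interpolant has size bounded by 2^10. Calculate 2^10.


Shared atoms = 10
Craig interpolant size bound = 2^10
= 1024

1024


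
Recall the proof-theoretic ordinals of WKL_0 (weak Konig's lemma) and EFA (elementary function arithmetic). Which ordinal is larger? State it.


Proof-theoretic ordinal of WKL_0 (weak Konig's lemma): omega^omega
Proof-theoretic ordinal of EFA (elementary function arithmetic): omega^3
Comparing: omega^3 < omega^omega.
The larger ordinal is omega^omega (from WKL_0 (weak Konig's lemma)).

omega^omega


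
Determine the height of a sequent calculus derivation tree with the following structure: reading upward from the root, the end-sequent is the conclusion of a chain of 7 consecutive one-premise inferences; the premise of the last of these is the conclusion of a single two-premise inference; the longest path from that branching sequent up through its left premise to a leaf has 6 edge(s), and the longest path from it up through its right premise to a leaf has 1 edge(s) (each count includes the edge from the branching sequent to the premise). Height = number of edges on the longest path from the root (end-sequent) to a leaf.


Longest path through the left premise: 6 edges (measured from the branching sequent)
Longest path through the right premise: 1 edges
Height of the subtree rooted at the branching sequent: max(6, 1) = 6
The branching sequent sits 7 edges above the root (the chain of one-premise inferences), so height = 6 + 7 = 13

13


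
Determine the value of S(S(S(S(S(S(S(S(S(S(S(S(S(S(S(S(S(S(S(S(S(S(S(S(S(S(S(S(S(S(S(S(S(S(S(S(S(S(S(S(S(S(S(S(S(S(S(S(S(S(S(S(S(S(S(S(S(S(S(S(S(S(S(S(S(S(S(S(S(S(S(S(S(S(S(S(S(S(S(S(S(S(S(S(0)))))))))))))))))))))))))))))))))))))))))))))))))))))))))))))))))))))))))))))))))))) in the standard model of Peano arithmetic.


Counting successors applied to 0:
84 applications of S to 0 = 84

84


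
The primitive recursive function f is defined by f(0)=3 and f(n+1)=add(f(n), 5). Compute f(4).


f(0) = 3
f(1) = add(f(0), 5) = add(3, 5) = 8
f(2) = add(f(1), 5) = add(8, 5) = 13
f(3) = add(f(2), 5) = add(13, 5) = 18
f(4) = add(f(3), 5) = add(18, 5) = 23


23


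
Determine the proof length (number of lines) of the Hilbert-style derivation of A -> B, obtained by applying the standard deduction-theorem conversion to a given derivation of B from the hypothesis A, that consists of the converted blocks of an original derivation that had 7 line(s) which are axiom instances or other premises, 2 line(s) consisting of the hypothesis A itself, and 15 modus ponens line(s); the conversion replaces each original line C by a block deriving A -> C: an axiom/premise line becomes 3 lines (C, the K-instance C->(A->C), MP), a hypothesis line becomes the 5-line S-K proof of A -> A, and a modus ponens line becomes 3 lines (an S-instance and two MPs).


Deduction-theorem conversion, block by block:
- 7 axiom/premise lines -> 3 lines each = 21
- 2 hypothesis lines -> 5 lines each (identity proof A->A) = 10
- 15 MP lines -> 3 lines each (S-instance, MP, MP) = 45
Total = 21 + 10 + 45 = 76 lines.

76


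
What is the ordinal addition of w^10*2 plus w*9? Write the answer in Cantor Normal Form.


Ordinal addition w^10*2 + w*9:
Leading exponent of alpha (10) > leading exponent of beta (1).
Since alpha's term has higher exponent than beta's leading term,
the sum is simply alpha followed by beta.
Result = w^10*2 + w*9

w^10*2 + w*9


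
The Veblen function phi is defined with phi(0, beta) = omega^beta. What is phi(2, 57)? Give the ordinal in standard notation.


phi(2, 57):
phi(2, beta) = zeta_beta (the beta-th zeta number, fixed point of epsilon).
phi(2, 57) = zeta_57

zeta_57


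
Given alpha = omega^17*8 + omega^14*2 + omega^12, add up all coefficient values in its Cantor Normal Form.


CNF: omega^17*8 + omega^14*2 + omega^12
Coefficients: 8 + 2 + 1 = 11

11


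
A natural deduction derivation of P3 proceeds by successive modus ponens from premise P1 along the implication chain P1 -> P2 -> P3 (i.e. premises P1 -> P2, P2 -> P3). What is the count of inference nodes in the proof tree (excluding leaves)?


We have a chain: P1 -> P2 -> P3.
Each modus ponens application produces the next variable.
The chain has 3 propositions, so 3-1 = 2 modus ponens steps.
Total inference nodes = 2

2


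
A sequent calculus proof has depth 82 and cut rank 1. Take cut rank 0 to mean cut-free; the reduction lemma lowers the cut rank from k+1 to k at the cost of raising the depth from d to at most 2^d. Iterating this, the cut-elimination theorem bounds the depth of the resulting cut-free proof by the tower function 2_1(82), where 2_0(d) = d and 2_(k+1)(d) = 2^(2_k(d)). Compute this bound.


Each rank reduction sends depth d to at most 2^d; cut rank r needs r reductions.
2_0(82) = 82
2_1(82) = 2^82 = 4835703278458516698824704
Cut-free depth bound = 4835703278458516698824704

4835703278458516698824704


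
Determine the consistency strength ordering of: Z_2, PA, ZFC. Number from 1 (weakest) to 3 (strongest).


Ordering by consistency strength:
1. PA
2. Z_2
3. ZFC


Z_2=2, PA=1, ZFC=3


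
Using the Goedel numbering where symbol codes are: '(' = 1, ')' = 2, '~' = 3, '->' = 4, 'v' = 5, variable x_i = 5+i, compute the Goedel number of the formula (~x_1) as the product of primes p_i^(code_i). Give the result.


Formula: (~x_1)
Symbol codes: [1, 3, 6, 2]
Primes: [2, 3, 5, 7]
p_1^1 = 2^1 = 2
p_2^3 = 3^3 = 27
p_3^6 = 5^6 = 15625
p_4^2 = 7^2 = 49
Product = 41343750

41343750


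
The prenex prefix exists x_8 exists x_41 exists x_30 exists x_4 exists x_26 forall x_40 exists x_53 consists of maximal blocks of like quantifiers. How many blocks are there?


Alternations = 2.
Blocks = alternations + 1 = 3

3


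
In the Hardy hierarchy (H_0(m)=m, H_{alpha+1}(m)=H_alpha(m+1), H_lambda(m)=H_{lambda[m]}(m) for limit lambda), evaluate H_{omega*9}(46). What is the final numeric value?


H_{omega*9}(46):
For the Hardy hierarchy, H_{omega*k}(n) = 2^k * n.
2^9 = 512.
512 * 46 = 23552

23552


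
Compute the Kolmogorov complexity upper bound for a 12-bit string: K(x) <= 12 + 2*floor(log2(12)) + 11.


floor(log2(12)) = 3
2 * 3 = 6
K(x) <= 12 + 6 + 11 = 29

29


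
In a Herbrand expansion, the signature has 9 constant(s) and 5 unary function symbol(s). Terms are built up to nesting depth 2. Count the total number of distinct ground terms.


Herbrand terms by depth:
Depth 0: 9 constants
Depth 1: 45 new terms (running total: 54)
Depth 2: 225 new terms (running total: 279)
Total distinct ground terms = 279

279


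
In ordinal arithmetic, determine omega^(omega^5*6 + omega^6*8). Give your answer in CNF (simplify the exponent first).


omega^(omega^5*6 + omega^6*8):
In ordinal addition a term is absorbed by a following term of strictly larger exponent: 5 < 6, so omega^5*6 + omega^6*8 = omega^6*8.
omega raised to a CNF ordinal is a single CNF term: Result = omega^(omega^6*8)

omega^(omega^6*8)


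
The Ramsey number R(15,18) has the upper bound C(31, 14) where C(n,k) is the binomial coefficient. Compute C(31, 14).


R(15,18) <= C(15+18-2, 15-1) = C(31, 14)
C(31, 14) = 31! / (14! * 17!)
= 265182525

265182525


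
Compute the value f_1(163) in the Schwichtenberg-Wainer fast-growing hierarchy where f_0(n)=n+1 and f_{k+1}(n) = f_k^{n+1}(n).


f_1(163) = f_0^164(163)
f_0 adds 1 each time, applied 164 times.
f_1(163) = 163 + 164 = 327

327


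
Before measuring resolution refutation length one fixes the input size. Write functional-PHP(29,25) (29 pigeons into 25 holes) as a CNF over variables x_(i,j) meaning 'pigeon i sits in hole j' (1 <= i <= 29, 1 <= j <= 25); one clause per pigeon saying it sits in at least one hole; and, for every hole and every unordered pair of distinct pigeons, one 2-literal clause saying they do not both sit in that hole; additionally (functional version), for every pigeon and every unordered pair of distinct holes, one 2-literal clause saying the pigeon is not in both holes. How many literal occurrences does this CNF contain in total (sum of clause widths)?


functional-PHP(29,25): 29 pigeons, 25 holes, 29*25 = 725 variables.
- pigeon clauses: one per pigeon -> 29 clauses of width 25 -> 725 literals
- hole clauses: 25 holes * C(29,2) = 25 * 406 -> 10150 clauses of width 2 -> 20300 literals
- functional clauses: 29 pigeons * C(25,2) = 29 * 300 -> 8700 clauses of width 2 -> 17400 literals
Total literal occurrences = 725 + 20300 + 17400 = 38425

38425


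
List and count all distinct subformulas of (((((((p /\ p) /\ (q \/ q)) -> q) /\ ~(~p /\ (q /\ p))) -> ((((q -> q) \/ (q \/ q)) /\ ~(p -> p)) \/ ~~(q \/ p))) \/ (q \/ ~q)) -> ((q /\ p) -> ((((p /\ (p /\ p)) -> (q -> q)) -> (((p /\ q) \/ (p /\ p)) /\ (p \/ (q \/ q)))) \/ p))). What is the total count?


Formula: (((((((p /\ p) /\ (q \/ q)) -> q) /\ ~(~p /\ (q /\ p))) -> ((((q -> q) \/ (q \/ q)) /\ ~(p -> p)) \/ ~~(q \/ p))) \/ (q \/ ~q)) -> ((q /\ p) -> ((((p /\ (p /\ p)) -> (q -> q)) -> (((p /\ q) \/ (p /\ p)) /\ (p \/ (q \/ q)))) \/ p)))
Subformulas found:
  1. p
  2. q
  3. ~p
  4. ~q
  5. (q /\ p)
  6. (q \/ p)
  7. (p /\ q)
  8. (p -> p)
  9. (q -> q)
  10. (p /\ p)
  11. (q \/ q)
  12. ~(p -> p)
  13. (q \/ ~q)
  14. ~(q \/ p)
  15. ~~(q \/ p)
  16. (p \/ (q \/ q))
  17. (p /\ (p /\ p))
  18. (~p /\ (q /\ p))
  19. ~(~p /\ (q /\ p))
  20. ((q -> q) \/ (q \/ q))
  21. ((p /\ q) \/ (p /\ p))
  22. ((p /\ p) /\ (q \/ q))
  23. (((p /\ p) /\ (q \/ q)) -> q)
  24. ((p /\ (p /\ p)) -> (q -> q))
  25. (((q -> q) \/ (q \/ q)) /\ ~(p -> p))
  26. (((p /\ q) \/ (p /\ p)) /\ (p \/ (q \/ q)))
  27. ((((p /\ p) /\ (q \/ q)) -> q) /\ ~(~p /\ (q /\ p)))
  28. ((((q -> q) \/ (q \/ q)) /\ ~(p -> p)) \/ ~~(q \/ p))
  29. (((p /\ (p /\ p)) -> (q -> q)) -> (((p /\ q) \/ (p /\ p)) /\ (p \/ (q \/ q))))
  30. ((((p /\ (p /\ p)) -> (q -> q)) -> (((p /\ q) \/ (p /\ p)) /\ (p \/ (q \/ q)))) \/ p)
  31. ((q /\ p) -> ((((p /\ (p /\ p)) -> (q -> q)) -> (((p /\ q) \/ (p /\ p)) /\ (p \/ (q \/ q)))) \/ p))
  32. (((((p /\ p) /\ (q \/ q)) -> q) /\ ~(~p /\ (q /\ p))) -> ((((q -> q) \/ (q \/ q)) /\ ~(p -> p)) \/ ~~(q \/ p)))
  33. ((((((p /\ p) /\ (q \/ q)) -> q) /\ ~(~p /\ (q /\ p))) -> ((((q -> q) \/ (q \/ q)) /\ ~(p -> p)) \/ ~~(q \/ p))) \/ (q \/ ~q))
  34. (((((((p /\ p) /\ (q \/ q)) -> q) /\ ~(~p /\ (q /\ p))) -> ((((q -> q) \/ (q \/ q)) /\ ~(p -> p)) \/ ~~(q \/ p))) \/ (q \/ ~q)) -> ((q /\ p) -> ((((p /\ (p /\ p)) -> (q -> q)) -> (((p /\ q) \/ (p /\ p)) /\ (p \/ (q \/ q)))) \/ p)))
Total distinct subformulas = 34

34
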